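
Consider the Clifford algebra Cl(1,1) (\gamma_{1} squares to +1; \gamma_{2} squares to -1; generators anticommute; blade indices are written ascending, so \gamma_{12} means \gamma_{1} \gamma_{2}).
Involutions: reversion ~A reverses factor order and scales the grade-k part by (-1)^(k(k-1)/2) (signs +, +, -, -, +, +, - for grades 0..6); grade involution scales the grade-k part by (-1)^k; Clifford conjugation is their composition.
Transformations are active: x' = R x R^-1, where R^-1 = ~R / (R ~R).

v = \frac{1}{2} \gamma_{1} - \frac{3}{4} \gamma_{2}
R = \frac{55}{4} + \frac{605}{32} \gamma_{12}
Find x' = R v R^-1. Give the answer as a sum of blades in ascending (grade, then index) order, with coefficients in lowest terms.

~R = \frac{55}{4} - \frac{605}{32} \gamma_{12}, and R ~R = -\frac{172425}{1024}, so R^-1 = ~R / (-\frac{172425}{1024}).
R v = \frac{2695}{128} \gamma_{1} - \frac{1265}{64} \gamma_{2}
Answer: -\frac{449}{114} \gamma_{1} + \frac{907}{228} \gamma_{2}


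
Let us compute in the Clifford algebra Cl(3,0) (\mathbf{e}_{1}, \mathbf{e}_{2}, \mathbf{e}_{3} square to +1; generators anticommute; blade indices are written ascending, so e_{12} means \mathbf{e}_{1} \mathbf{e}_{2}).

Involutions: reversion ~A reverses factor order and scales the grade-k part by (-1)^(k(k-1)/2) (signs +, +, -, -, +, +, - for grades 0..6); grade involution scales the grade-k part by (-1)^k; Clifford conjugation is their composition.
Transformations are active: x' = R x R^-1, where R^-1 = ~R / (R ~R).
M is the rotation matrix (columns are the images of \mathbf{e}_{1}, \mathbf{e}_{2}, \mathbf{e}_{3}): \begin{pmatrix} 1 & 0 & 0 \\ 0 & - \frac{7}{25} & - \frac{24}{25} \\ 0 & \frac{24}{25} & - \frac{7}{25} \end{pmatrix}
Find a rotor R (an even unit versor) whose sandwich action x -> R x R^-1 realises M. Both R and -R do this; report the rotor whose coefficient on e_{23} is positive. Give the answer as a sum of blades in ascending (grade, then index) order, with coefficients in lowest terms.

Method: write R = a + b12*e_{12} + b13*e_{13} + b23*e_{23} with a^2 + b12^2 + b13^2 + b23^2 = 1 (so R^-1 = ~R). Expanding the columns R e_j ~R gives tr M = 4a^2 - 1 and, from the antisymmetric part, M21 - M12 = -4a*b12, M13 - M31 = 4a*b13, M32 - M23 = -4a*b23.
Here tr M = \frac{11}{25}, so a^2 = (1 + tr M)/4 = \frac{9}{25} and a = ±\frac{3}{5}. Taking a = \frac{3}{5}: M21 - M12 = 0, M13 - M31 = 0, M32 - M23 = \frac{48}{25}, giving b12 = 0, b13 = 0, b23 = -\frac{4}{5}, i.e. R = \frac{3}{5} - \frac{4}{5} e_{23}.
Its e_{23} coefficient is negative, so report the other preimage -R.
Answer: -\frac{3}{5} + \frac{4}{5} e_{23}. Note: both R and -R realise this M (trace \frac{11}{25}); the covering map identifies them, and the e_{23}-coefficient sign is the tie-breaker.


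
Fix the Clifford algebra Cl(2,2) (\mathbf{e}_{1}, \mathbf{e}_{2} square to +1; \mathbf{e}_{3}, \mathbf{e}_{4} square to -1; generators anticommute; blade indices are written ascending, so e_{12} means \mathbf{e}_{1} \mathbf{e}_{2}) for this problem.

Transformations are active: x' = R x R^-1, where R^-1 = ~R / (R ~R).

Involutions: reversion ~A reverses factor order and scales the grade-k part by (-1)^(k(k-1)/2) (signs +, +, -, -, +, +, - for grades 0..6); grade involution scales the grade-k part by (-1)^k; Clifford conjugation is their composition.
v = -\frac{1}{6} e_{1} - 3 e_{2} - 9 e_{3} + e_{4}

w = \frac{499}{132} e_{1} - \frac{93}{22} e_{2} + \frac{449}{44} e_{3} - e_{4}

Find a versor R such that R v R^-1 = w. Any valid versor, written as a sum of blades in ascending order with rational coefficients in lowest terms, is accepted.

Reasoning: v^2 = w^2 = -\frac{2627}{36} since conjugation preserves the quadratic form; R = v + w = \frac{159}{44} e_{1} - \frac{159}{22} e_{2} + \frac{53}{44} e_{3} is then valid when invertible, keeping its own part and reversing (v - w)/2.
Answer: \frac{159}{44} e_{1} - \frac{159}{22} e_{2} + \frac{53}{44} e_{3}


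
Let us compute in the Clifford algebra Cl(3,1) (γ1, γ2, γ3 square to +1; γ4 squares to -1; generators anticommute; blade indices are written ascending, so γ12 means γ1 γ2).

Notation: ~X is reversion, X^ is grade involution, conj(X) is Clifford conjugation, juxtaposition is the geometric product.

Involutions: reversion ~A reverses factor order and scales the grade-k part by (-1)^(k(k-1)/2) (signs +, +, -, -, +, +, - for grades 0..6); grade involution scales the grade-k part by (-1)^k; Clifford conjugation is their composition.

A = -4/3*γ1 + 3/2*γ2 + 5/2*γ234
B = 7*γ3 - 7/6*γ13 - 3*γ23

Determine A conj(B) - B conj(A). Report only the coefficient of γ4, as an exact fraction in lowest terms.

first term: 53/18*γ3 - 15/2*γ4 + 28/3*γ13 - 21/2*γ23 + 35/2*γ24 - 23/4*γ123 + 35/12*γ124
second term: -53/18*γ3 + 15/2*γ4 - 28/3*γ13 + 21/2*γ23 - 35/2*γ24 - 23/4*γ123 + 35/12*γ124
Answer: -15


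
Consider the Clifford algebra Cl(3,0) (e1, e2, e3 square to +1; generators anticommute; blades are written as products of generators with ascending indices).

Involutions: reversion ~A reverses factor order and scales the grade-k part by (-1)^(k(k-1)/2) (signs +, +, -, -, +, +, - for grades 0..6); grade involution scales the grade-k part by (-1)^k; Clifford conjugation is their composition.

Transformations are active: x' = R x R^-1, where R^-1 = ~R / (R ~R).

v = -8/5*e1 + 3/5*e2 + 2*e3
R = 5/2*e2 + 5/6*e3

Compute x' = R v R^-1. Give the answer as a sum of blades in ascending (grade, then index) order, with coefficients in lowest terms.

~R = 5/2*e2 + 5/6*e3, and R ~R = 125/18, so R^-1 = ~R / (125/18).
R v = 19/6 + 4*e1 e2 + 4/3*e1 e3 + 9/2*e2 e3
Answer: 8/5*e1 + 42/25*e2 - 31/25*e3


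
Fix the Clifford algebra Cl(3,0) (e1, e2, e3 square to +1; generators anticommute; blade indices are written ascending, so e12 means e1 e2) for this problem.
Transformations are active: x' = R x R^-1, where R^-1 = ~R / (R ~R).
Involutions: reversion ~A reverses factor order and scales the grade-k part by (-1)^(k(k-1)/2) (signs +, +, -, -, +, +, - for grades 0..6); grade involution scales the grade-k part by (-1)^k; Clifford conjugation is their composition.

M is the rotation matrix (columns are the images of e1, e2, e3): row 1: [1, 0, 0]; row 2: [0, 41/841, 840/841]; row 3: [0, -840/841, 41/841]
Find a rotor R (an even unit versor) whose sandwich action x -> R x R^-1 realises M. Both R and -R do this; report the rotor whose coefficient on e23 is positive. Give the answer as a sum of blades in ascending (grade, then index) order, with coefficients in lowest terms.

Method: write R = a + b12*e12 + b13*e13 + b23*e23 with a^2 + b12^2 + b13^2 + b23^2 = 1 (so R^-1 = ~R). Expanding the columns R e_j ~R gives tr M = 4a^2 - 1 and, from the antisymmetric part, M21 - M12 = -4a*b12, M13 - M31 = 4a*b13, M32 - M23 = -4a*b23.
Here tr M = 923/841, so a^2 = (1 + tr M)/4 = 441/841 and a = ±21/29. Taking a = 21/29: M21 - M12 = 0, M13 - M31 = 0, M32 - M23 = -1680/841, giving b12 = 0, b13 = 0, b23 = 20/29, i.e. R = 21/29 + 20/29*e23.
Its e23 coefficient is already positive.
Answer: 21/29 + 20/29*e23. Note: both R and -R realise this M (trace 923/841); the covering map identifies them, and the e23-coefficient sign is the tie-breaker.


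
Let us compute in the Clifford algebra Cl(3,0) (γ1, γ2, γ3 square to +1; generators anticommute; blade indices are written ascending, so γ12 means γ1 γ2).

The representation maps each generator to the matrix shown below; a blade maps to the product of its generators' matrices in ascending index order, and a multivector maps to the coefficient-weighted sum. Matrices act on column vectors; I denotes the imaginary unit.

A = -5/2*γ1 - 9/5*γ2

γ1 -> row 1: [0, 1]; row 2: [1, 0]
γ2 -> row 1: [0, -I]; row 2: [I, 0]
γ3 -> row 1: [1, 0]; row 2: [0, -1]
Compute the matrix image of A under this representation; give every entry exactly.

M = (-5/2)*rho(γ1) + (-9/5)*rho(γ2), summed entrywise:
Answer: row 1: [0, -5/2 + 9*I/5]; row 2: [-5/2 - 9*I/5, 0]


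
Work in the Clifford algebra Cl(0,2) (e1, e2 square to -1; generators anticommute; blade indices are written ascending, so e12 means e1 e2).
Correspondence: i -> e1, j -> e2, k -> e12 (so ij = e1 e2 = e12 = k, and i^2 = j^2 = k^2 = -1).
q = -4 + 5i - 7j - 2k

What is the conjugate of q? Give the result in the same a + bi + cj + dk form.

In blades: q = -4 + 5*e1 - 7*e2 - 2*e12.
Conjugation here is Clifford conjugation: the scalar is fixed and the grade-1 and grade-2 blades all flip sign, giving -4 - 5*e1 + 7*e2 + 2*e12; translating back:
Answer: -4 - 5i + 7j + 2k


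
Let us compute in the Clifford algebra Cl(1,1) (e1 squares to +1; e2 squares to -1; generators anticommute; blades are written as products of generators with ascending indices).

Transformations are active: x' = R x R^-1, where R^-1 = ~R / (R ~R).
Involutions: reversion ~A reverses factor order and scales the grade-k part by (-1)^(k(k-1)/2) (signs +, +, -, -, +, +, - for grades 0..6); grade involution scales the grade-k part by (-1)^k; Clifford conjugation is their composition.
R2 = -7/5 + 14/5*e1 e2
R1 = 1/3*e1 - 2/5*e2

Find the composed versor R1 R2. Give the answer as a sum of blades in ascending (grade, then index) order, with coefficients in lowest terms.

Distribute over the terms of R1 (each basis-blade product reordered to ascending indices, repeated generators contracted through their squares):
(1/3*e1) R2 = -7/15*e1 + 14/15*e2
(-2/5*e2) R2 = -28/25*e1 + 14/25*e2
Summing the partial products and collecting blades:
Answer: -119/75*e1 + 112/75*e2


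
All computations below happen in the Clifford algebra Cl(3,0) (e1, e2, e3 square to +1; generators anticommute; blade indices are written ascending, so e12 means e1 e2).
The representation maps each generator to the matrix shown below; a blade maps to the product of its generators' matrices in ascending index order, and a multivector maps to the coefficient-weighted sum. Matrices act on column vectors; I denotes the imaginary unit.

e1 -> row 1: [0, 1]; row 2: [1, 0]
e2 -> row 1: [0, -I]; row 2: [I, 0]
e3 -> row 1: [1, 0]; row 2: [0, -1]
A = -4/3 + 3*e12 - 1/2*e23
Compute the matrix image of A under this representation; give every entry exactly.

Bivector images (products of the table entries): rho(e12) = rho(e1)rho(e2) = row 1: [I, 0]; row 2: [0, -I]; rho(e23) = rho(e2)rho(e3) = row 1: [0, I]; row 2: [I, 0].
M = (-4/3)*1 + (3)*rho(e12) + (-1/2)*rho(e23), summed entrywise (1 is the identity matrix):
Answer: row 1: [-4/3 + 3*I, -I/2]; row 2: [-I/2, -4/3 - 3*I]


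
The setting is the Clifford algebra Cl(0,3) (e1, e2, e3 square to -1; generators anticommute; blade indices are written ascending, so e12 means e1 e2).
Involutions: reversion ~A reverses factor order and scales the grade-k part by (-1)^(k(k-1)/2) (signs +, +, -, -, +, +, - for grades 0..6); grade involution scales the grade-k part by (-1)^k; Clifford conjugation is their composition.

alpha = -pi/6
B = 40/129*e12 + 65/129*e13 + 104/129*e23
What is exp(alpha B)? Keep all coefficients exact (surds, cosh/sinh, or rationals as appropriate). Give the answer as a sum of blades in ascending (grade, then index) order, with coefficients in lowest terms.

B^2 term by term: the squares give (40/129)^2*(e12)^2 + (65/129)^2*(e13)^2 + (104/129)^2*(e23)^2 = 1600/16641*(-1) + 4225/16641*(-1) + 10816/16641*(-1) = -1 (each basis 2-blade squares to minus the product of its generators' squares); cross terms between blades sharing an index anticommute and cancel. So B^2 = -1.
B^2 = -1 — the series telescopes trigonometrically here: l = 1, alpha*l = -pi/6, so exp(alpha B) = cos(-pi/6) + (sin(-pi/6)/1)*B = sqrt(3)/2 + (-1/2)*B.
Answer: sqrt(3)/2 - 20/129*e12 - 65/258*e13 - 52/129*e23


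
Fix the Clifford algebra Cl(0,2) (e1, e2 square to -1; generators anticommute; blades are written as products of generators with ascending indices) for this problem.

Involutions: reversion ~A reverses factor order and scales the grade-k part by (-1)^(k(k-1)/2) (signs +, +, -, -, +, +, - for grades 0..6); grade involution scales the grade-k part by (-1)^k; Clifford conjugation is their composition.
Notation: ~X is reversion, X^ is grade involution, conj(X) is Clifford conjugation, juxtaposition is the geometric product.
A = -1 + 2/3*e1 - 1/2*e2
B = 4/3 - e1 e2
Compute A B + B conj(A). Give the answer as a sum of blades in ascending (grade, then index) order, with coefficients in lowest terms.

first term: -4/3 + 25/18*e1 + e1 e2
second term: -4/3 - 7/18*e1 + 4/3*e2 + e1 e2
Answer: -8/3 + e1 + 4/3*e2 + 2*e1 e2


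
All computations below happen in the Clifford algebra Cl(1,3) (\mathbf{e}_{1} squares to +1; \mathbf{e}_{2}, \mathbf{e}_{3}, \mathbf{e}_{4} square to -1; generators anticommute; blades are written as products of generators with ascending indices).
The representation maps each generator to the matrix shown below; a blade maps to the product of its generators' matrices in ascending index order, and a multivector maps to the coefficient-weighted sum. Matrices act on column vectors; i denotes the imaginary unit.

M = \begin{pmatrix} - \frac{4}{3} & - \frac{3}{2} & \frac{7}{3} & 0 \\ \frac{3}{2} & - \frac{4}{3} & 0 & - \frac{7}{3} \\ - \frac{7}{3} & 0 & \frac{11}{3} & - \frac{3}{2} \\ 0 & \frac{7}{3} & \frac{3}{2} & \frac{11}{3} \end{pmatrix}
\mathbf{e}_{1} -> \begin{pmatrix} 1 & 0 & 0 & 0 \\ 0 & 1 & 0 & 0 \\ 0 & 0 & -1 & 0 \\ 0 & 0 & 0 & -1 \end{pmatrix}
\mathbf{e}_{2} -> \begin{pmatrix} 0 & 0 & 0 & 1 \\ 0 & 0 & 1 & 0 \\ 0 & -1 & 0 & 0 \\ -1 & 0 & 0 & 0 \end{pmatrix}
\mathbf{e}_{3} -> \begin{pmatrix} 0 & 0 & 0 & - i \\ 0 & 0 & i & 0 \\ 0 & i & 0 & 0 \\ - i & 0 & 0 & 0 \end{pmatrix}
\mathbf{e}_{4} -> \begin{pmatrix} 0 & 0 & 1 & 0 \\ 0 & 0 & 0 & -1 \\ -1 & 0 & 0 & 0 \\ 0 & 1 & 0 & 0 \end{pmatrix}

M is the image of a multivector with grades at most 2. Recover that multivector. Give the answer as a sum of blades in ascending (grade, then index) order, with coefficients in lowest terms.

Method: the blade images are trace-orthogonal — tr(rho(e_A) rho(e_B)^-1) = 4 if A = B and 0 otherwise — and rho(e_A)^-1 = (e_A)^2 * rho(e_A) with (e_A)^2 = +1 or -1, so the coefficient of e_A in the preimage is (e_A)^2 * tr(M rho(e_A))/4.
Nonzero projections over blades of grade <= 2: 1: (1)^2 = +1, tr(M 1) = \frac{14}{3}, coefficient \frac{7}{6}; e_{1}: (e_{1})^2 = +1, tr(M rho(e_{1})) = -10, coefficient -\frac{5}{2}; e_{4}: (e_{4})^2 = -1, tr(M rho(e_{4})) = - \frac{28}{3}, coefficient \frac{7}{3}; e_{2} e_{4}: (e_{2} e_{4})^2 = -1, tr(M rho(e_{2} e_{4})) = 6, coefficient -\frac{3}{2}. Every other blade of grade <= 2 projects to 0.
Answer: \frac{7}{6} - \frac{5}{2} e_{1} + \frac{7}{3} e_{4} - \frac{3}{2} e_{2} e_{4}


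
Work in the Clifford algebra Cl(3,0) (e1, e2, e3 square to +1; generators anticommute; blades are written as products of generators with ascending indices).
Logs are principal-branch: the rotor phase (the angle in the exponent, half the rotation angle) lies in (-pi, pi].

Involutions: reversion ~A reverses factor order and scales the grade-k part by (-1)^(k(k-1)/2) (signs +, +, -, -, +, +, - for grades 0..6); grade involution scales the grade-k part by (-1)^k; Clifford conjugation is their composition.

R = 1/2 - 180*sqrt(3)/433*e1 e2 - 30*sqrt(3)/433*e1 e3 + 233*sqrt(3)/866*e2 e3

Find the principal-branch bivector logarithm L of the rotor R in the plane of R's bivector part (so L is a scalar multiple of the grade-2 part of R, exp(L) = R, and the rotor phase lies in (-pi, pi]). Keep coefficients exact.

The scalar part of R is 1/2, which fixes the principal-branch rotor phase; the unit plane is then the bivector part divided by the sine of that phase, and L is that plane scaled by the phase.
Concretely: cos(phase) = 1/2 gives phase = ±pi/3, and since phase/sin(phase) is even the sign is immaterial: L = (phase/sin(phase)) * <R>_2 = (2*sqrt(3)*pi/9) * <R>_2.
Answer: -120*pi/433*e1 e2 - 20*pi/433*e1 e3 + 233*pi/1299*e2 e3


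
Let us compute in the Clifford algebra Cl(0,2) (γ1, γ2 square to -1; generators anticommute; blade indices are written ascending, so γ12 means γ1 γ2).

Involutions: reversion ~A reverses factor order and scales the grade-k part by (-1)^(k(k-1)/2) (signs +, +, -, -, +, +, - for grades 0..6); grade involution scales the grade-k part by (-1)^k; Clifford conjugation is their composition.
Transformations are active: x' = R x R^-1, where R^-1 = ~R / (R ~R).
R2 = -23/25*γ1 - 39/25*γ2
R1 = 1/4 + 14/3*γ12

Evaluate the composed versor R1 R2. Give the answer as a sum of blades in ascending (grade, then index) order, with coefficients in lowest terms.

Distribute over the terms of R1 (each basis-blade product reordered to ascending indices, repeated generators contracted through their squares):
(1/4) R2 = -23/100*γ1 - 39/100*γ2
(14/3*γ12) R2 = 182/25*γ1 - 322/75*γ2
Summing the partial products and collecting blades:
Answer: 141/20*γ1 - 281/60*γ2


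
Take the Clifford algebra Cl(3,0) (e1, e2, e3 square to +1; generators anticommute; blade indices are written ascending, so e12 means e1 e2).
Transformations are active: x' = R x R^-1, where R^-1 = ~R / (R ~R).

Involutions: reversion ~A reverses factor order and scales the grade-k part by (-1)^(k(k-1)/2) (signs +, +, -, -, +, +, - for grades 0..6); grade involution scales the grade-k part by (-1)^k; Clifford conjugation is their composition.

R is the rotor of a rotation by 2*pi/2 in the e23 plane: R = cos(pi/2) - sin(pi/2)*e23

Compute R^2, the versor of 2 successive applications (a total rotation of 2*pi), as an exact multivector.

Because a rotor carries half the rotation angle, composing 2 copies of this e23-plane rotor multiplies the phase: 2*(pi/2) = pi, hence R^2 = cos(pi) - sin(pi)*e23.
cos(pi) = -1 and sin(pi) = 0, so R^2 = -1. The total rotation 2*pi is 1 full turn, so every vector returns to itself, yet the rotor is -1, on the OTHER sheet of the double cover (an odd number of 2*pi turns).
Answer: -1


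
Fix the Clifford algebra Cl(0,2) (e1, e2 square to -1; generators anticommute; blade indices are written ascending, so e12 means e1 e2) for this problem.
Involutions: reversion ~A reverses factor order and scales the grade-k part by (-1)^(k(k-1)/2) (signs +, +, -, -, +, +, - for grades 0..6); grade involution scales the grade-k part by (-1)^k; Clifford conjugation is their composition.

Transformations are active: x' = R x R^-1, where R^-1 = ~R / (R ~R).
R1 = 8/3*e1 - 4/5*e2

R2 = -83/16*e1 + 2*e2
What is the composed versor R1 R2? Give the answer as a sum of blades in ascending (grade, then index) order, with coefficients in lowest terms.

Distribute over the terms of R1 (each basis-blade product reordered to ascending indices, repeated generators contracted through their squares):
(8/3*e1) R2 = 83/6 + 16/3*e12
(-4/5*e2) R2 = 8/5 - 83/20*e12
Summing the partial products and collecting blades:
Answer: 463/30 + 71/60*e12


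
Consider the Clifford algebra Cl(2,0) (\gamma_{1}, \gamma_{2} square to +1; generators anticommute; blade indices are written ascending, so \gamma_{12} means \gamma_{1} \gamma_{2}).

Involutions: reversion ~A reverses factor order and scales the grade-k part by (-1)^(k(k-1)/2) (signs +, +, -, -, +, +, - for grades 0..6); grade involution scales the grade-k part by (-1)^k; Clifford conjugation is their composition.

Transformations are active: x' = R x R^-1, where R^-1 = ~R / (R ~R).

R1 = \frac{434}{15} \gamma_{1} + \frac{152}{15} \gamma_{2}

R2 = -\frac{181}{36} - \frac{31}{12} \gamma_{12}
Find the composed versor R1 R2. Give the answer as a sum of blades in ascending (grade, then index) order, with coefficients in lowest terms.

Distribute over the terms of R1 (each basis-blade product reordered to ascending indices, repeated generators contracted through their squares):
(\frac{434}{15} \gamma_{1}) R2 = -\frac{39277}{270} \gamma_{1} - \frac{6727}{90} \gamma_{2}
(\frac{152}{15} \gamma_{2}) R2 = \frac{1178}{45} \gamma_{1} - \frac{6878}{135} \gamma_{2}
Summing the partial products and collecting blades:
Answer: -\frac{32209}{270} \gamma_{1} - \frac{33937}{270} \gamma_{2}


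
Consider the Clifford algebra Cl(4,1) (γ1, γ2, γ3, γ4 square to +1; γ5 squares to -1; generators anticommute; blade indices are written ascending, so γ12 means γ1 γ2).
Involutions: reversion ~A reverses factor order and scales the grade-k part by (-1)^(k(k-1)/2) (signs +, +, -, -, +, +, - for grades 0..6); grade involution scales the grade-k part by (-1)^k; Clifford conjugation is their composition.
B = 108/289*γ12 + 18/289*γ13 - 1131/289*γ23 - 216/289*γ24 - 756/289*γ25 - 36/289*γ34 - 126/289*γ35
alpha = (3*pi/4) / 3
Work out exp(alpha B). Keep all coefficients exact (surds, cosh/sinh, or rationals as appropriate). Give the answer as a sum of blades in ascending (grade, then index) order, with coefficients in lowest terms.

B^2 term by term: the squares give (108/289)^2*(γ12)^2 + (18/289)^2*(γ13)^2 + (-1131/289)^2*(γ23)^2 + (-216/289)^2*(γ24)^2 + (-756/289)^2*(γ25)^2 + (-36/289)^2*(γ34)^2 + (-126/289)^2*(γ35)^2 = 11664/83521*(-1) + 324/83521*(-1) + 1279161/83521*(-1) + 46656/83521*(-1) + 571536/83521*(+1) + 1296/83521*(-1) + 15876/83521*(+1) = -9 (each basis 2-blade squares to minus the product of its generators' squares); cross terms between blades sharing an index anticommute and cancel; the commuting (index-disjoint) pairs give grade-4 terms 2*c*c'*(blade product), which cancel blade by blade — γ1234: -7776/83521 + 7776/83521 = 0; γ1235: -27216/83521 + 27216/83521 = 0; γ2345: -54432/83521 + 54432/83521 = 0 — confirming B is simple. So B^2 = -9.
B^2 = -9 — the negative square puts this in the circular regime; l = 3, alpha*l = 3*pi/4, so exp(alpha B) = cos(3*pi/4) + (sin(3*pi/4)/3)*B = -sqrt(2)/2 + (sqrt(2)/6)*B.
Answer: -sqrt(2)/2 + 18*sqrt(2)/289*γ12 + 3*sqrt(2)/289*γ13 - 377*sqrt(2)/578*γ23 - 36*sqrt(2)/289*γ24 - 126*sqrt(2)/289*γ25 - 6*sqrt(2)/289*γ34 - 21*sqrt(2)/289*γ35


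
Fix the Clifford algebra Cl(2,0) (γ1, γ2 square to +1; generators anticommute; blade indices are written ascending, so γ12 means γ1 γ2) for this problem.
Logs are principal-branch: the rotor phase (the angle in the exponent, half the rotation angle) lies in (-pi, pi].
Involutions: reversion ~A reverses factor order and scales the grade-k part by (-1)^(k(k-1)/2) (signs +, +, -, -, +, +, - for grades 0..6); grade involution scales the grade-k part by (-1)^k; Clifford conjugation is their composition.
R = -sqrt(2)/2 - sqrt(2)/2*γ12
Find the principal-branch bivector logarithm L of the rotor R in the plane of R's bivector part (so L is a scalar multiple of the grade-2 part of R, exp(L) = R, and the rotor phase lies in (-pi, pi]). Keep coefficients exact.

The scalar part of R is -sqrt(2)/2, which fixes the principal-branch rotor phase; the unit plane is then the bivector part divided by the sine of that phase, and L is that plane scaled by the phase.
Concretely: cos(phase) = -sqrt(2)/2 gives phase = ±3*pi/4, and since phase/sin(phase) is even the sign is immaterial: L = (phase/sin(phase)) * <R>_2 = (3*sqrt(2)*pi/4) * <R>_2.
Answer: -3*pi/4*γ12


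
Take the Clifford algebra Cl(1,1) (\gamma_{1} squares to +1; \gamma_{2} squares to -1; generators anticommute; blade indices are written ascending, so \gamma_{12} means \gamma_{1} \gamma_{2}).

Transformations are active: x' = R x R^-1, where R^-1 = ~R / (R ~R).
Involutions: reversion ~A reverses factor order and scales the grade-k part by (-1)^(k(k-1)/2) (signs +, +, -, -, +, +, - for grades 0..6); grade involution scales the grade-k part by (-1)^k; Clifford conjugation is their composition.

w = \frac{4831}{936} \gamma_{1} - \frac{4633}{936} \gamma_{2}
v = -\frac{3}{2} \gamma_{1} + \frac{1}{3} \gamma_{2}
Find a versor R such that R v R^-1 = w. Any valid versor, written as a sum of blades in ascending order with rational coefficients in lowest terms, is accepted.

A norm check does it: q(v) = q(w) = \frac{77}{36}, hence R = v + w = \frac{3427}{936} \gamma_{1} - \frac{4321}{936} \gamma_{2} realises the map — parallel part kept, (v - w)/2 negated, v carried to w.
Answer: \frac{3427}{936} \gamma_{1} - \frac{4321}{936} \gamma_{2}


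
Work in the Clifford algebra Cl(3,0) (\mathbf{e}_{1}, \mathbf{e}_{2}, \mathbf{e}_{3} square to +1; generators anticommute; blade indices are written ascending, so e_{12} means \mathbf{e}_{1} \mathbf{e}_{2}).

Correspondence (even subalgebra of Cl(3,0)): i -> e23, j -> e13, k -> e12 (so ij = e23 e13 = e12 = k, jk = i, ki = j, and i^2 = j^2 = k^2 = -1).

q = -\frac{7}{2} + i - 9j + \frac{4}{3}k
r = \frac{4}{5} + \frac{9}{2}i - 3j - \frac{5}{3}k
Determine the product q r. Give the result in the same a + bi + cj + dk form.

In blades: q = -\frac{7}{2} + \frac{4}{3} e_{12} - 9 e_{13} + e_{23}, r = \frac{4}{5} - \frac{5}{3} e_{12} - 3 e_{13} + \frac{9}{2} e_{23}.
Distribute q over r term by term (generator squares from the signature, products reordered to ascending indices): (-\frac{7}{2})*r = -\frac{14}{5} + \frac{35}{6} e_{12} + \frac{21}{2} e_{13} - \frac{63}{4} e_{23}; (\frac{4}{3} e_{12})*r = \frac{20}{9} + \frac{16}{15} e_{12} + 6 e_{13} + 4 e_{23}; (-9 e_{13})*r = -27 + \frac{81}{2} e_{12} - \frac{36}{5} e_{13} + 15 e_{23}; (e_{23})*r = -\frac{9}{2} - 3 e_{12} + \frac{5}{3} e_{13} + \frac{4}{5} e_{23}.
Sum: -\frac{2887}{90} + \frac{222}{5} e_{12} + \frac{329}{30} e_{13} + \frac{81}{20} e_{23}; translating back through the correspondence:
Answer: -\frac{2887}{90} + \frac{81}{20}i + \frac{329}{30}j + \frac{222}{5}k


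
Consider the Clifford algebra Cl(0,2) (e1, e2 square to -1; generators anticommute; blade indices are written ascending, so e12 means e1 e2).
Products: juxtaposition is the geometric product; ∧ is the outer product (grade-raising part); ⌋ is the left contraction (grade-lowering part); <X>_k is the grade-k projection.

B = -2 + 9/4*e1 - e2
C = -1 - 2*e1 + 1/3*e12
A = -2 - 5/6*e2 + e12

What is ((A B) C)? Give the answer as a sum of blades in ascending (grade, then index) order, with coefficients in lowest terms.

step 1: 19/6 - 7/2*e1 + 71/12*e2 - 1/8*e12
step 2: -81/8 - 31/36*e1 - 9/2*e2 + 937/72*e12
Answer: -81/8 - 31/36*e1 - 9/2*e2 + 937/72*e12


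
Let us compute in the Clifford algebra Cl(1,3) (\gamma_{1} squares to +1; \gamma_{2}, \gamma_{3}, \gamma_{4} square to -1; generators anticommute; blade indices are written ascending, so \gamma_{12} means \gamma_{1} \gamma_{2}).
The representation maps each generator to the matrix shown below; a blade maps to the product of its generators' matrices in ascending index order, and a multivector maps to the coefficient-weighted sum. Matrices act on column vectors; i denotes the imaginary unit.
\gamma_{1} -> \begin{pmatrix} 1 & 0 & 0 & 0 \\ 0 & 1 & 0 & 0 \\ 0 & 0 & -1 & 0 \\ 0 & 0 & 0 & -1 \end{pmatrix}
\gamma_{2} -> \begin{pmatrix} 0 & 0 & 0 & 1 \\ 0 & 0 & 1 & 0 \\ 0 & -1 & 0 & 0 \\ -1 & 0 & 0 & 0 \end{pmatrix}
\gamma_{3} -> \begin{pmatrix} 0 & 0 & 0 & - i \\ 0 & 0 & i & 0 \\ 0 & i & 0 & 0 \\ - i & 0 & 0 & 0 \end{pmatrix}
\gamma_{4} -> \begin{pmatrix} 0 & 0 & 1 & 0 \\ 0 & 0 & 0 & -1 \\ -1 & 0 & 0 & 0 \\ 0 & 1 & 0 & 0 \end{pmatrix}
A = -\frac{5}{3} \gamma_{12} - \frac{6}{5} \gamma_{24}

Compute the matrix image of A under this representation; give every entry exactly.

Bivector images (products of the table entries): rho(\gamma_{12}) = rho(\gamma_{1})rho(\gamma_{2}) = \begin{pmatrix} 0 & 0 & 0 & 1 \\ 0 & 0 & 1 & 0 \\ 0 & 1 & 0 & 0 \\ 1 & 0 & 0 & 0 \end{pmatrix}; rho(\gamma_{24}) = rho(\gamma_{2})rho(\gamma_{4}) = \begin{pmatrix} 0 & 1 & 0 & 0 \\ -1 & 0 & 0 & 0 \\ 0 & 0 & 0 & 1 \\ 0 & 0 & -1 & 0 \end{pmatrix}.
M = (-\frac{5}{3})*rho(\gamma_{12}) + (-\frac{6}{5})*rho(\gamma_{24}), summed entrywise:
Answer: \begin{pmatrix} 0 & - \frac{6}{5} & 0 & - \frac{5}{3} \\ \frac{6}{5} & 0 & - \frac{5}{3} & 0 \\ 0 & - \frac{5}{3} & 0 & - \frac{6}{5} \\ - \frac{5}{3} & 0 & \frac{6}{5} & 0 \end{pmatrix}


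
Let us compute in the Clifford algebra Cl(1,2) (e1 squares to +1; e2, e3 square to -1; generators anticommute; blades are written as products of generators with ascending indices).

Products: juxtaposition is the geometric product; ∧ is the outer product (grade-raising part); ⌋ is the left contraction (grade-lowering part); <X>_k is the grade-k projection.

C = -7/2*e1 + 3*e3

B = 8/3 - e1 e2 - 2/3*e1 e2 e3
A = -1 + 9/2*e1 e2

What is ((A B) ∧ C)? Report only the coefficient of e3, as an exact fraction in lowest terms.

step 1: -43/6 - 3*e3 + 13*e1 e2 + 2/3*e1 e2 e3
step 2: 301/12*e1 - 43/2*e3 - 21/2*e1 e3 + 39*e1 e2 e3
Answer: -43/2


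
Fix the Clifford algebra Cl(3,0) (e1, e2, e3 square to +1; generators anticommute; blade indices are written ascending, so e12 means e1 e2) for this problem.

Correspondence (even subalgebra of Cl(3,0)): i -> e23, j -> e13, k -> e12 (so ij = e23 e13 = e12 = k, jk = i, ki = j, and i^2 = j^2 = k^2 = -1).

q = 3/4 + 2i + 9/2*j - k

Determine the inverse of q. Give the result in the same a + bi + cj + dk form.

In blades: q = 3/4 - e12 + 9/2*e13 + 2*e23.
With qbar = 3/4 + e12 - 9/2*e13 - 2*e23 (scalar fixed, mapped units negated), q qbar = 413/16 (the sum of squared coefficients), so q^-1 = qbar / (413/16) = 12/413 + 16/413*e12 - 72/413*e13 - 32/413*e23; translating back:
Answer: 12/413 - 32/413*i - 72/413*j + 16/413*k


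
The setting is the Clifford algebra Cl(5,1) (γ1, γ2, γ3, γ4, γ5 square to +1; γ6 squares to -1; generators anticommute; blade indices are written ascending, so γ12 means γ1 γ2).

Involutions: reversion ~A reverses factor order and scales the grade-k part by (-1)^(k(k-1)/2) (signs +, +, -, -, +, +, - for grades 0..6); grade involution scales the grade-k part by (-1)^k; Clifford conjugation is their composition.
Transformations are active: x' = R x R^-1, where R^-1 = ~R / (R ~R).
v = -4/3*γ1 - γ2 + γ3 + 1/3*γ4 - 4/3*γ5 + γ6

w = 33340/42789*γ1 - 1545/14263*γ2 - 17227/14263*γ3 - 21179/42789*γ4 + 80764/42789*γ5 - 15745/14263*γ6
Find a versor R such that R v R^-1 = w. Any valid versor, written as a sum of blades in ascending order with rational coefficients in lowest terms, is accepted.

Construction: equal norms (both 14/3) license R = v + w = -7904/14263*γ1 - 15808/14263*γ2 - 2964/14263*γ3 - 6916/42789*γ4 + 7904/14263*γ5 - 1482/14263*γ6 — nothing changes along that direction, while (v - w)/2 changes sign, so v maps onto w.
Answer: -7904/14263*γ1 - 15808/14263*γ2 - 2964/14263*γ3 - 6916/42789*γ4 + 7904/14263*γ5 - 1482/14263*γ6


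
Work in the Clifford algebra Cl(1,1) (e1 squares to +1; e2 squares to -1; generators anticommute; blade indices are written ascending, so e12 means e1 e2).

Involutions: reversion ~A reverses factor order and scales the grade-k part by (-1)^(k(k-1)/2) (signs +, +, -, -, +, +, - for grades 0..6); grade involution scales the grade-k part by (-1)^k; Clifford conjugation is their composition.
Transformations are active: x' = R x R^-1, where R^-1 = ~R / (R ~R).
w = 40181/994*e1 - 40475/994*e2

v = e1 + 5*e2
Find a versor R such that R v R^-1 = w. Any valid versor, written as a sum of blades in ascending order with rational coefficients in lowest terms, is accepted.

Construction: equal norms (both -24) license R = v + w = 41175/994*e1 - 35505/994*e2 — nothing changes along that direction, while (v - w)/2 changes sign, so v maps onto w.
Answer: 41175/994*e1 - 35505/994*e2


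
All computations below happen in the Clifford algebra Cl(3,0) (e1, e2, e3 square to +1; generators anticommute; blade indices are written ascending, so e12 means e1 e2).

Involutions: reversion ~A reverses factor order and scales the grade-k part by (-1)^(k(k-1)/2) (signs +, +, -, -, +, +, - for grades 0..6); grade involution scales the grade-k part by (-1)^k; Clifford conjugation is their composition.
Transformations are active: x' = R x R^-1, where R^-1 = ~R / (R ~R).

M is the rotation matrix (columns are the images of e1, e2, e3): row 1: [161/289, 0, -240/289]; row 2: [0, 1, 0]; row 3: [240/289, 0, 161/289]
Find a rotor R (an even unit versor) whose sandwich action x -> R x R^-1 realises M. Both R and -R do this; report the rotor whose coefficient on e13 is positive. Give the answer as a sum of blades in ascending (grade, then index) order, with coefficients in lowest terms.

Method: write R = a + b12*e12 + b13*e13 + b23*e23 with a^2 + b12^2 + b13^2 + b23^2 = 1 (so R^-1 = ~R). Expanding the columns R e_j ~R gives tr M = 4a^2 - 1 and, from the antisymmetric part, M21 - M12 = -4a*b12, M13 - M31 = 4a*b13, M32 - M23 = -4a*b23.
Here tr M = 611/289, so a^2 = (1 + tr M)/4 = 225/289 and a = ±15/17. Taking a = 15/17: M21 - M12 = 0, M13 - M31 = -480/289, M32 - M23 = 0, giving b12 = 0, b13 = -8/17, b23 = 0, i.e. R = 15/17 - 8/17*e13.
Its e13 coefficient is negative, so report the other preimage -R.
Answer: -15/17 + 8/17*e13. Why the constraint matters: R and -R act identically through the sandwich — M has trace 611/289 either way — so only the sign condition on e13 picks one of the two preimages.


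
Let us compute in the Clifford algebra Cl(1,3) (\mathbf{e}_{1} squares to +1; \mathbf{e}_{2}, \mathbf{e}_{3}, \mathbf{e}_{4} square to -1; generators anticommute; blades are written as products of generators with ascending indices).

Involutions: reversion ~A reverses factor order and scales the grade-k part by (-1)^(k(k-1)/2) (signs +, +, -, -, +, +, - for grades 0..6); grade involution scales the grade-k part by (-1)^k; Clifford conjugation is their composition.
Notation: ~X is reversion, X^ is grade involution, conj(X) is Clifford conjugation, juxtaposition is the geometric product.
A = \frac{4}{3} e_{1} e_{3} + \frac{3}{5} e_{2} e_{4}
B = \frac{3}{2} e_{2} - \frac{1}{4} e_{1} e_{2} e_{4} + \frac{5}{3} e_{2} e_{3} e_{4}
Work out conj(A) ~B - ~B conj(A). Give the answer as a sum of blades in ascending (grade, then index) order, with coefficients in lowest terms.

first term: \frac{3}{20} e_{1} + e_{3} - \frac{9}{10} e_{4} + 2 e_{1} e_{2} e_{3} + \frac{20}{9} e_{1} e_{2} e_{4} - \frac{1}{3} e_{2} e_{3} e_{4}
second term: \frac{3}{20} e_{1} + e_{3} + \frac{9}{10} e_{4} + 2 e_{1} e_{2} e_{3} - \frac{20}{9} e_{1} e_{2} e_{4} + \frac{1}{3} e_{2} e_{3} e_{4}
Answer: -\frac{9}{5} e_{4} + \frac{40}{9} e_{1} e_{2} e_{4} - \frac{2}{3} e_{2} e_{3} e_{4}


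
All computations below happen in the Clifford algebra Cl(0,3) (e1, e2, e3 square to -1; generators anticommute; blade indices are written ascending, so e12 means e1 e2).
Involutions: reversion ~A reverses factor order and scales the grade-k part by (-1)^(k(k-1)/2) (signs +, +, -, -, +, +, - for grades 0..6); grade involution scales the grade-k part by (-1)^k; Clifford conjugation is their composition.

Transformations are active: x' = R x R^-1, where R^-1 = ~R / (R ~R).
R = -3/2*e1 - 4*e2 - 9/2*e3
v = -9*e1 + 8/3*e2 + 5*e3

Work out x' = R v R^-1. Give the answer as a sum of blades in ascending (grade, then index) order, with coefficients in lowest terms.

~R = -3/2*e1 - 4*e2 - 9/2*e3, and R ~R = -77/2, so R^-1 = ~R / (-77/2).
R v = 59/3 - 40*e12 - 48*e13 - 8*e23
Answer: 811/77*e1 + 328/231*e2 - 31/77*e3


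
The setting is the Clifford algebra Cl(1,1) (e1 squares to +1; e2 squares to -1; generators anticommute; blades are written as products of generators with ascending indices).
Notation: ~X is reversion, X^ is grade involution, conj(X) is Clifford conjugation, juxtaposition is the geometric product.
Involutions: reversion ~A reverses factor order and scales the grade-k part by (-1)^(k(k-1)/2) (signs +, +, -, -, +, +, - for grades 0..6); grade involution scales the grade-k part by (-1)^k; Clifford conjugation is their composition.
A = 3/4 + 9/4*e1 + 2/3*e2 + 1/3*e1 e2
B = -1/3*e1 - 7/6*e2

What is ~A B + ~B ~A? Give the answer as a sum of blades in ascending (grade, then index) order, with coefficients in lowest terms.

first term: 1/36 - 23/36*e1 - 71/72*e2 - 173/72*e1 e2
second term: 1/36 + 5/36*e1 - 55/72*e2 + 173/72*e1 e2
Answer: 1/18 - 1/2*e1 - 7/4*e2


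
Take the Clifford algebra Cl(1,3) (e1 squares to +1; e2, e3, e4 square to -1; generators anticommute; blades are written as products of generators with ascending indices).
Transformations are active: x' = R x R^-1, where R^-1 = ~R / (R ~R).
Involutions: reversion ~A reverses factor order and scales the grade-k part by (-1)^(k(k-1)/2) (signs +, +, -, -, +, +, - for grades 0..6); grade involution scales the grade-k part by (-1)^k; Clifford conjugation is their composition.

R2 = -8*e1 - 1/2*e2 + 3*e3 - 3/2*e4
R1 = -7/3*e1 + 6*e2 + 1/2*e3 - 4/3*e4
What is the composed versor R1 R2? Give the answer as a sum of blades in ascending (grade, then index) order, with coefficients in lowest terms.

Distribute over the terms of R1 (each basis-blade product reordered to ascending indices, repeated generators contracted through their squares):
(-7/3*e1) R2 = 56/3 + 7/6*e1 e2 - 7*e1 e3 + 7/2*e1 e4
(6*e2) R2 = 3 + 48*e1 e2 + 18*e2 e3 - 9*e2 e4
(1/2*e3) R2 = -3/2 + 4*e1 e3 + 1/4*e2 e3 - 3/4*e3 e4
(-4/3*e4) R2 = -2 - 32/3*e1 e4 - 2/3*e2 e4 + 4*e3 e4
Summing the partial products and collecting blades:
Answer: 109/6 + 295/6*e1 e2 - 3*e1 e3 - 43/6*e1 e4 + 73/4*e2 e3 - 29/3*e2 e4 + 13/4*e3 e4


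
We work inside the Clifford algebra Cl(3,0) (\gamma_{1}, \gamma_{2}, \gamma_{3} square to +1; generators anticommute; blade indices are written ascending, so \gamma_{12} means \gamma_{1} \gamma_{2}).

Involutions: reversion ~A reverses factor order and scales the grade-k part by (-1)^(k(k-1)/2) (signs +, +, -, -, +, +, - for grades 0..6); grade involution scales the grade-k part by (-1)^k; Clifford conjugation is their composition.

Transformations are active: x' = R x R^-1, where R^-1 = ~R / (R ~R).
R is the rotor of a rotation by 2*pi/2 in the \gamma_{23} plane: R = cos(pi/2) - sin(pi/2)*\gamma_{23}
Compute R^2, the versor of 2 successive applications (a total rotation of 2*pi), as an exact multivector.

Half-angle bookkeeping: 2 applications in \gamma_{23} add up to rotor phase 2*pi/2 = \pi, so R^2 = cos(\pi) - sin(\pi)*\gamma_{23}.
cos(\pi) = -1 and sin(\pi) = 0, so R^2 = -1. The total rotation 2*pi is 1 full turn, so every vector returns to itself, yet the rotor is -1, on the OTHER sheet of the double cover (an odd number of 2*pi turns).
Answer: -1


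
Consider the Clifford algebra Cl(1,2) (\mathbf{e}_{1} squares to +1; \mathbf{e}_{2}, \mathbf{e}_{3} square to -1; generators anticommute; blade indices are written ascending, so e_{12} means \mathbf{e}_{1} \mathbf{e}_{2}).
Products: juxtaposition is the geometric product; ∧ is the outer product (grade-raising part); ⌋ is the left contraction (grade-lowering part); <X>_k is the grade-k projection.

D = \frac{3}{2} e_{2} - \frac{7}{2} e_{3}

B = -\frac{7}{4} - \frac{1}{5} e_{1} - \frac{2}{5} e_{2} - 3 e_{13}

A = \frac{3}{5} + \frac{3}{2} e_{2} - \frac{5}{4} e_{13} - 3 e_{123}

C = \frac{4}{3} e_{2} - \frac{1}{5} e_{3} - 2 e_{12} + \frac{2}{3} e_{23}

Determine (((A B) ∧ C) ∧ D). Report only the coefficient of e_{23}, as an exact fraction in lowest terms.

step 1: \frac{33}{10} - \frac{3}{25} e_{1} - \frac{2373}{200} e_{2} - \frac{1}{4} e_{3} + \frac{3}{10} e_{12} + \frac{127}{80} e_{13} + \frac{3}{5} e_{23} + \frac{37}{4} e_{123}
step 2: \frac{22}{5} e_{2} - \frac{33}{50} e_{3} - \frac{169}{25} e_{12} + \frac{3}{125} e_{13} + \frac{14719}{3000} e_{23} - \frac{527}{300} e_{123}
step 3: -\frac{1441}{100} e_{23} + \frac{2953}{125} e_{123}
Answer: -\frac{1441}{100}


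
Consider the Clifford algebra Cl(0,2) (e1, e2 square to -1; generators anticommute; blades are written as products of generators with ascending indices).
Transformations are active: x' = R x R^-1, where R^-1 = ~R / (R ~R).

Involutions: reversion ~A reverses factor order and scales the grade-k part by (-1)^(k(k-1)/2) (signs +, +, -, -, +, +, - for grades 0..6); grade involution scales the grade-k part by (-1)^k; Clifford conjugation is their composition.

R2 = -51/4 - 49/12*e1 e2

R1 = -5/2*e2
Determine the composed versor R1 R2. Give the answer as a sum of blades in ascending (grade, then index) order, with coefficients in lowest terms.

Distribute over the terms of R1 (each basis-blade product reordered to ascending indices, repeated generators contracted through their squares):
(-5/2*e2) R2 = 245/24*e1 + 255/8*e2
Answer: 245/24*e1 + 255/8*e2


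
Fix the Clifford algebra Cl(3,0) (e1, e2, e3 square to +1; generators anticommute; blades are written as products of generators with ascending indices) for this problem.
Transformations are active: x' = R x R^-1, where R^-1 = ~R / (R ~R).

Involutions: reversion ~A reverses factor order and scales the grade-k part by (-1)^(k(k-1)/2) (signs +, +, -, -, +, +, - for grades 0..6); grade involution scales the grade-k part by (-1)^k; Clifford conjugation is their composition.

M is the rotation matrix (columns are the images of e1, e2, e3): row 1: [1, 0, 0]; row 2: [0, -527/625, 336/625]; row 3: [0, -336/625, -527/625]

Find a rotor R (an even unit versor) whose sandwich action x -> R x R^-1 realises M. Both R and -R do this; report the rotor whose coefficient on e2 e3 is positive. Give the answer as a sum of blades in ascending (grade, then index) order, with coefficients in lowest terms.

Method: write R = a + b12*e1 e2 + b13*e1 e3 + b23*e2 e3 with a^2 + b12^2 + b13^2 + b23^2 = 1 (so R^-1 = ~R). Expanding the columns R e_j ~R gives tr M = 4a^2 - 1 and, from the antisymmetric part, M21 - M12 = -4a*b12, M13 - M31 = 4a*b13, M32 - M23 = -4a*b23.
Here tr M = -429/625, so a^2 = (1 + tr M)/4 = 49/625 and a = ±7/25. Taking a = 7/25: M21 - M12 = 0, M13 - M31 = 0, M32 - M23 = -672/625, giving b12 = 0, b13 = 0, b23 = 24/25, i.e. R = 7/25 + 24/25*e2 e3.
Its e2 e3 coefficient is already positive.
Answer: 7/25 + 24/25*e2 e3. Key observation: the double cover Spin(3) -> SO(3) sends R and -R to the same matrix (trace -429/625 here), so the stated sign of the e2 e3 coefficient is what selects one sheet.
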